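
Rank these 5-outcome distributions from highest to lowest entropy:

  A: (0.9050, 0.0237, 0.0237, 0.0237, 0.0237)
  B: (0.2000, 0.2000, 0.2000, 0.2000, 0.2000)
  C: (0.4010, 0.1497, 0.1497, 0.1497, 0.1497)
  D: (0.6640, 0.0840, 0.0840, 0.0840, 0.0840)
B > C > D > A

Key insight: Entropy is maximized by uniform distributions and minimized by concentrated distributions.

Entropies:
  H(A) = 0.6429 bits
  H(B) = 2.3219 bits
  H(C) = 2.1695 bits
  H(D) = 1.5929 bits

Ranking: B > C > D > A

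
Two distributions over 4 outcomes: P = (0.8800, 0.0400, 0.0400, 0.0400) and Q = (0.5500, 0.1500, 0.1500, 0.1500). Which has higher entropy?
Q

P is highly concentrated on one outcome (88%), making it nearly deterministic. Q spreads its mass more evenly (max 55%). The more spread-out distribution has higher entropy: H(P) ≈ 0.720 bits, H(Q) ≈ 1.706 bits.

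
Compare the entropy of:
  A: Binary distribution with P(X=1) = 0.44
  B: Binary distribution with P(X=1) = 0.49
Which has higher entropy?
B

For binary distributions, entropy is maximized at p=0.5 and decreases as p moves toward 0 or 1.

H(A) = H(0.44) = 0.9896 bits
H(B) = H(0.49) = 0.9997 bits

Distribution B (p=0.49) is closer to uniform (p=0.5), so it has higher entropy.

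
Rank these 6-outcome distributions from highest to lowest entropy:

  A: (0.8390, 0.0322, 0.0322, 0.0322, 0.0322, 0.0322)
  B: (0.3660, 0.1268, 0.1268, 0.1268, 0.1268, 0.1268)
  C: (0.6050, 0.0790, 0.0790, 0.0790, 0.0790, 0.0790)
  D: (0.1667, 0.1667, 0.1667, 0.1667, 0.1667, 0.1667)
D > B > C > A

Key insight: Entropy is maximized by uniform distributions and minimized by concentrated distributions.

Entropies:
  H(A) = 1.0105 bits
  H(B) = 2.4197 bits
  H(C) = 1.8851 bits
  H(D) = 2.5850 bits

Ranking: D > B > C > A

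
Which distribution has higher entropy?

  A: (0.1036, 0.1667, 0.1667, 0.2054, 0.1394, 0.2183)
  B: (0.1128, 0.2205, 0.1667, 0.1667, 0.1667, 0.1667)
B

Both distributions are close to uniform, making this a harder comparison.

H(A) = 2.5451 bits
H(B) = 2.5594 bits

The distribution closer to uniform has higher entropy.
Answer: B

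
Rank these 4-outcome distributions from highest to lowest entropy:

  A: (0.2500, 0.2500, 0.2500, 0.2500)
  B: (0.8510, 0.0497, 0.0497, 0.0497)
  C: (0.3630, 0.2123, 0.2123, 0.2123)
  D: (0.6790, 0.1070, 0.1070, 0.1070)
A > C > D > B

Key insight: Entropy is maximized by uniform distributions and minimized by concentrated distributions.

Entropies:
  H(A) = 2.0000 bits
  H(B) = 0.8435 bits
  H(C) = 1.9548 bits
  H(D) = 1.4142 bits

Ranking: A > C > D > B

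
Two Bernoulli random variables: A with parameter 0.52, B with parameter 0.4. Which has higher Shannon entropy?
A

For binary distributions, entropy is maximized at p=0.5 and decreases as p moves toward 0 or 1.

H(A) = H(0.52) = 0.9988 bits
H(B) = H(0.4) = 0.9710 bits

Distribution A (p=0.52) is closer to uniform (p=0.5), so it has higher entropy.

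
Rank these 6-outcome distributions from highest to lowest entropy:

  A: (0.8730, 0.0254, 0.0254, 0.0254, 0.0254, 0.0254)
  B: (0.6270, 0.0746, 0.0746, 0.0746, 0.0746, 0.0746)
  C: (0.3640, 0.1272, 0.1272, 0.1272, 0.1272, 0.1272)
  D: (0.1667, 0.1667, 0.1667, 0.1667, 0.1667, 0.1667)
D > C > B > A

Key insight: Entropy is maximized by uniform distributions and minimized by concentrated distributions.

Entropies:
  H(A) = 0.8440 bits
  H(B) = 1.8190 bits
  H(C) = 2.4227 bits
  H(D) = 2.5850 bits

Ranking: D > C > B > A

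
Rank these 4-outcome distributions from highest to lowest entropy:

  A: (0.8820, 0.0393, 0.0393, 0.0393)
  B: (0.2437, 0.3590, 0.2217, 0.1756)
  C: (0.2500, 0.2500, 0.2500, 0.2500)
C > B > A

Key insight: Entropy is maximized by uniform distributions and minimized by concentrated distributions.

- Uniform distributions have maximum entropy log₂(4) = 2.0000 bits
- The more "peaked" or concentrated a distribution, the lower its entropy

Entropies:
  H(A) = 0.7106 bits
  H(B) = 1.9495 bits
  H(C) = 2.0000 bits

Ranking: C > B > A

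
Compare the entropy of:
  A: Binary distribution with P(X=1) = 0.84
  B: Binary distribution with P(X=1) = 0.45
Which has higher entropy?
B

For binary distributions, entropy is maximized at p=0.5 and decreases as p moves toward 0 or 1.

H(A) = H(0.84) = 0.6343 bits
H(B) = H(0.45) = 0.9928 bits

Distribution B (p=0.45) is closer to uniform (p=0.5), so it has higher entropy.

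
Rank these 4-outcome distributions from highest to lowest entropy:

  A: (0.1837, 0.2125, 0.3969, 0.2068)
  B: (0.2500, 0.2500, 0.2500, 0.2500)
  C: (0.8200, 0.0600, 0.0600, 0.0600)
B > A > C

Key insight: Entropy is maximized by uniform distributions and minimized by concentrated distributions.

- Uniform distributions have maximum entropy log₂(4) = 2.0000 bits
- The more "peaked" or concentrated a distribution, the lower its entropy

Entropies:
  H(A) = 1.9233 bits
  H(B) = 2.0000 bits
  H(C) = 0.9654 bits

Ranking: B > A > C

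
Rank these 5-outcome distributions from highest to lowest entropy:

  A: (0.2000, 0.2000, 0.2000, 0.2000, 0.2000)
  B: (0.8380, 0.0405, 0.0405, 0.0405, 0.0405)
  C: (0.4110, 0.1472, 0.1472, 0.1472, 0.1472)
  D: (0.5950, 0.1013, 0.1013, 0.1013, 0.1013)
A > C > D > B

Key insight: Entropy is maximized by uniform distributions and minimized by concentrated distributions.

Entropies:
  H(A) = 2.3219 bits
  H(B) = 0.9631 bits
  H(C) = 2.1550 bits
  H(D) = 1.7838 bits

Ranking: A > C > D > B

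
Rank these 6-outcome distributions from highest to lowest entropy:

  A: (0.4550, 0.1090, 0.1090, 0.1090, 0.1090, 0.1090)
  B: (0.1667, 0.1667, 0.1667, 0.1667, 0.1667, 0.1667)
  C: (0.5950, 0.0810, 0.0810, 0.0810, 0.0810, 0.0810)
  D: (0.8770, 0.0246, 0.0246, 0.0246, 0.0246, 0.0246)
B > A > C > D

Key insight: Entropy is maximized by uniform distributions and minimized by concentrated distributions.

Entropies:
  H(A) = 2.2596 bits
  H(B) = 2.5850 bits
  H(C) = 1.9142 bits
  H(D) = 0.8235 bits

Ranking: B > A > C > D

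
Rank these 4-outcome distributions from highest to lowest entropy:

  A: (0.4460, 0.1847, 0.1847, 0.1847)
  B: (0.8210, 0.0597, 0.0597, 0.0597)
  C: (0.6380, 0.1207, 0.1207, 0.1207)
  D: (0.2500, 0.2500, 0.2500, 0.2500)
D > A > C > B

Key insight: Entropy is maximized by uniform distributions and minimized by concentrated distributions.

Entropies:
  H(A) = 1.8696 bits
  H(B) = 0.9616 bits
  H(C) = 1.5181 bits
  H(D) = 2.0000 bits

Ranking: D > A > C > B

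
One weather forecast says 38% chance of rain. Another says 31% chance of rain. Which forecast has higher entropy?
38% forecast

Treat each forecast as a Bernoulli distribution. Binary entropy is maximized at p=0.5 and falls off symmetrically toward 0 or 1. The 38% forecast is closer to 50%, so it is more uncertain. H(38%) ≈ 0.958 bits, H(31%) ≈ 0.893 bits.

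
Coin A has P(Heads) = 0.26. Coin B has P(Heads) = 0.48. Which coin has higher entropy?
B

For binary distributions, entropy is maximized at p=0.5 and decreases as p moves toward 0 or 1.

H(A) = H(0.26) = 0.8267 bits
H(B) = H(0.48) = 0.9988 bits

Distribution B (p=0.48) is closer to uniform (p=0.5), so it has higher entropy.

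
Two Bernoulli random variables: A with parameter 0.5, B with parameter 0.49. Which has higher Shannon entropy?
A

For binary distributions, entropy is maximized at p=0.5 and decreases as p moves toward 0 or 1.

H(A) = H(0.5) = 1.0000 bits
H(B) = H(0.49) = 0.9997 bits

Distribution A (p=0.5) is closer to uniform (p=0.5), so it has higher entropy.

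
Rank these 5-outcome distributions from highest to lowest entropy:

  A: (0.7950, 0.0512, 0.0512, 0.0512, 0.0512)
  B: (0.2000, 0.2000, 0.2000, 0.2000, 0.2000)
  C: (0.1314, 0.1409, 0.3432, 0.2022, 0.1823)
B > C > A

Key insight: Entropy is maximized by uniform distributions and minimized by concentrated distributions.

- Uniform distributions have maximum entropy log₂(5) = 2.3219 bits
- The more "peaked" or concentrated a distribution, the lower its entropy

Entropies:
  H(A) = 1.1418 bits
  H(B) = 2.3219 bits
  H(C) = 2.2265 bits

Ranking: B > C > A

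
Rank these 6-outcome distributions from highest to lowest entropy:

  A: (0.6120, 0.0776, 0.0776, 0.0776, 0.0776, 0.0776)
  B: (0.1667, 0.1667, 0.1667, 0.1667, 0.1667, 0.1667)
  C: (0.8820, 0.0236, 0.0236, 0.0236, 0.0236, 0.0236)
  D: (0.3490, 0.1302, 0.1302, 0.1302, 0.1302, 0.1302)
B > D > A > C

Key insight: Entropy is maximized by uniform distributions and minimized by concentrated distributions.

Entropies:
  H(A) = 1.8644 bits
  H(B) = 2.5850 bits
  H(C) = 0.7976 bits
  H(D) = 2.4447 bits

Ranking: B > D > A > C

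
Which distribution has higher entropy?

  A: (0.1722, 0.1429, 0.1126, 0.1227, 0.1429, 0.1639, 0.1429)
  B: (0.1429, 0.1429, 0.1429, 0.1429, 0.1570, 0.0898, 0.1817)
A

Both distributions are close to uniform, making this a harder comparison.

H(A) = 2.7940 bits
H(B) = 2.7830 bits

The distribution closer to uniform has higher entropy.
Answer: A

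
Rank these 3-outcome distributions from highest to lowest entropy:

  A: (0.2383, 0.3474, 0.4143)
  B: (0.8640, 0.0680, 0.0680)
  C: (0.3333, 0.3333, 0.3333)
C > A > B

Key insight: Entropy is maximized by uniform distributions and minimized by concentrated distributions.

- Uniform distributions have maximum entropy log₂(3) = 1.5850 bits
- The more "peaked" or concentrated a distribution, the lower its entropy

Entropies:
  H(A) = 1.5497 bits
  H(B) = 0.7097 bits
  H(C) = 1.5850 bits

Ranking: C > A > B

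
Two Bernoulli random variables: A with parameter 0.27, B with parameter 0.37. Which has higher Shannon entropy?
B

For binary distributions, entropy is maximized at p=0.5 and decreases as p moves toward 0 or 1.

H(A) = H(0.27) = 0.8415 bits
H(B) = H(0.37) = 0.9507 bits

Distribution B (p=0.37) is closer to uniform (p=0.5), so it has higher entropy.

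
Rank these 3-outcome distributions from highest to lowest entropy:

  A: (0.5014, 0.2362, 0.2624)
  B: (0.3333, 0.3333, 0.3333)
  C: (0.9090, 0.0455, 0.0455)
B > A > C

Key insight: Entropy is maximized by uniform distributions and minimized by concentrated distributions.

- Uniform distributions have maximum entropy log₂(3) = 1.5850 bits
- The more "peaked" or concentrated a distribution, the lower its entropy

Entropies:
  H(A) = 1.4976 bits
  H(B) = 1.5850 bits
  H(C) = 0.5308 bits

Ranking: B > A > C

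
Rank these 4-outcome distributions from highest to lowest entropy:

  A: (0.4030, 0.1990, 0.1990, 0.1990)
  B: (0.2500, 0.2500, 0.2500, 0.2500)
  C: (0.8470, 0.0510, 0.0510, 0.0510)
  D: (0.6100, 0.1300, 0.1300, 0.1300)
B > A > D > C

Key insight: Entropy is maximized by uniform distributions and minimized by concentrated distributions.

Entropies:
  H(A) = 1.9189 bits
  H(B) = 2.0000 bits
  H(C) = 0.8598 bits
  H(D) = 1.5829 bits

Ranking: B > A > D > C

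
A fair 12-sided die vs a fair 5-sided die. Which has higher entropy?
12-sided die

Both are uniform distributions; for uniform over n outcomes, H = log₂(n). H(12-sided) = log₂(12) = 3.585 bits and H(5-sided) = log₂(5) = 2.322 bits. More outcomes in a uniform distribution means higher entropy.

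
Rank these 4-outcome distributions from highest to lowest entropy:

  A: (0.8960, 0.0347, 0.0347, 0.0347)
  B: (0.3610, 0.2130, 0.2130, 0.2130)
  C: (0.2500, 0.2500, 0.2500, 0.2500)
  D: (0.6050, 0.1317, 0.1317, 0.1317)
C > B > D > A

Key insight: Entropy is maximized by uniform distributions and minimized by concentrated distributions.

Entropies:
  H(A) = 0.6464 bits
  H(B) = 1.9563 bits
  H(C) = 2.0000 bits
  H(D) = 1.5940 bits

Ranking: C > B > D > A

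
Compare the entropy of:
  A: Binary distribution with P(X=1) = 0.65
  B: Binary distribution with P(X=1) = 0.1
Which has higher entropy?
A

For binary distributions, entropy is maximized at p=0.5 and decreases as p moves toward 0 or 1.

H(A) = H(0.65) = 0.9341 bits
H(B) = H(0.1) = 0.4690 bits

Distribution A (p=0.65) is closer to uniform (p=0.5), so it has higher entropy.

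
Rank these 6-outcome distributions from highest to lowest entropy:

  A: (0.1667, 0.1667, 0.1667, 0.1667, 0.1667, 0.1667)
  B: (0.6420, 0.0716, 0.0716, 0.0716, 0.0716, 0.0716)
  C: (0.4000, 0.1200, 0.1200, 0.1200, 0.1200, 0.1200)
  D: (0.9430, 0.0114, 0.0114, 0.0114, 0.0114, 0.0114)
A > C > B > D

Key insight: Entropy is maximized by uniform distributions and minimized by concentrated distributions.

Entropies:
  H(A) = 2.5850 bits
  H(B) = 1.7723 bits
  H(C) = 2.3641 bits
  H(D) = 0.4478 bits

Ranking: A > C > B > D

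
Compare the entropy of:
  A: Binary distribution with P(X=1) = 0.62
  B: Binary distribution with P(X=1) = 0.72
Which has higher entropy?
A

For binary distributions, entropy is maximized at p=0.5 and decreases as p moves toward 0 or 1.

H(A) = H(0.62) = 0.9580 bits
H(B) = H(0.72) = 0.8555 bits

Distribution A (p=0.62) is closer to uniform (p=0.5), so it has higher entropy.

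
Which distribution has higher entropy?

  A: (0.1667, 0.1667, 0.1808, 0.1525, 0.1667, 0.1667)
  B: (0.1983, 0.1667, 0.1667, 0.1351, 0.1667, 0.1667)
A

Both distributions are close to uniform, making this a harder comparison.

H(A) = 2.5832 bits
H(B) = 2.5763 bits

The distribution closer to uniform has higher entropy.
Answer: A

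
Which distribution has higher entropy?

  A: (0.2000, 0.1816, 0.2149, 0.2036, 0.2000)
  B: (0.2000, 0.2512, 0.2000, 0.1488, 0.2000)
A

Both distributions are close to uniform, making this a harder comparison.

H(A) = 2.3198 bits
H(B) = 2.3028 bits

The distribution closer to uniform has higher entropy.
Answer: A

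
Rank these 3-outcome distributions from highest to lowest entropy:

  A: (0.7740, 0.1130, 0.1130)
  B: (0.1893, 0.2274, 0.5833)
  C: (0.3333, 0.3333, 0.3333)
C > B > A

Key insight: Entropy is maximized by uniform distributions and minimized by concentrated distributions.

- Uniform distributions have maximum entropy log₂(3) = 1.5850 bits
- The more "peaked" or concentrated a distribution, the lower its entropy

Entropies:
  H(A) = 0.9970 bits
  H(B) = 1.3940 bits
  H(C) = 1.5850 bits

Ranking: C > B > A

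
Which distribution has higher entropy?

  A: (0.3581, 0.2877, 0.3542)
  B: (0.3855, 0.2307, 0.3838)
A

Both distributions are close to uniform, making this a harder comparison.

H(A) = 1.5780 bits
H(B) = 1.5485 bits

The distribution closer to uniform has higher entropy.
Answer: A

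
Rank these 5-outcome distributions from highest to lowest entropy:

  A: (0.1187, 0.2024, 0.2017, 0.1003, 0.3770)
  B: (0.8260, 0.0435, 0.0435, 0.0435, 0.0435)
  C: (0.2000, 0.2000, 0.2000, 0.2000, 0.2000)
C > A > B

Key insight: Entropy is maximized by uniform distributions and minimized by concentrated distributions.

- Uniform distributions have maximum entropy log₂(5) = 2.3219 bits
- The more "peaked" or concentrated a distribution, the lower its entropy

Entropies:
  H(A) = 2.1605 bits
  H(B) = 1.0148 bits
  H(C) = 2.3219 bits

Ranking: C > A > B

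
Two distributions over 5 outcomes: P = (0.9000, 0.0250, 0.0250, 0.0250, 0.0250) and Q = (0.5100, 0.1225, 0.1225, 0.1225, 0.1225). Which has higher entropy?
Q

P is highly concentrated on one outcome (90%), making it nearly deterministic. Q spreads its mass more evenly (max 51%). The more spread-out distribution has higher entropy: H(P) ≈ 0.669 bits, H(Q) ≈ 1.980 bits.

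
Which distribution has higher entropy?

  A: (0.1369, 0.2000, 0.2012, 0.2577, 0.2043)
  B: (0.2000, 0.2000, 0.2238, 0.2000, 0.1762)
B

Both distributions are close to uniform, making this a harder comparison.

H(A) = 2.2947 bits
H(B) = 2.3178 bits

The distribution closer to uniform has higher entropy.
Answer: B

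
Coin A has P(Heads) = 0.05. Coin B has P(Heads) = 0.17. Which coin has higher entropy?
B

For binary distributions, entropy is maximized at p=0.5 and decreases as p moves toward 0 or 1.

H(A) = H(0.05) = 0.2864 bits
H(B) = H(0.17) = 0.6577 bits

Distribution B (p=0.17) is closer to uniform (p=0.5), so it has higher entropy.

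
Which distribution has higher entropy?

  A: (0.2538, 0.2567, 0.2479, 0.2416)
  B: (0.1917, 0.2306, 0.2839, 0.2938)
A

Both distributions are close to uniform, making this a harder comparison.

H(A) = 1.9996 bits
H(B) = 1.9798 bits

The distribution closer to uniform has higher entropy.
Answer: A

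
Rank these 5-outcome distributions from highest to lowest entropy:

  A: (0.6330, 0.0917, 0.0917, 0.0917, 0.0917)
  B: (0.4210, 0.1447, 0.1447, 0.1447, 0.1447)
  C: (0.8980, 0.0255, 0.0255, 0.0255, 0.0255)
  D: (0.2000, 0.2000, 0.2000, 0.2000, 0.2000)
D > B > A > C

Key insight: Entropy is maximized by uniform distributions and minimized by concentrated distributions.

Entropies:
  H(A) = 1.6823 bits
  H(B) = 2.1399 bits
  H(C) = 0.6793 bits
  H(D) = 2.3219 bits

Ranking: D > B > A > C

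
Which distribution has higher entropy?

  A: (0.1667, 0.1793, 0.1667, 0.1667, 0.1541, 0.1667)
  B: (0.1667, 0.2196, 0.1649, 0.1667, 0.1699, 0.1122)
A

Both distributions are close to uniform, making this a harder comparison.

H(A) = 2.5836 bits
H(B) = 2.5594 bits

The distribution closer to uniform has higher entropy.
Answer: A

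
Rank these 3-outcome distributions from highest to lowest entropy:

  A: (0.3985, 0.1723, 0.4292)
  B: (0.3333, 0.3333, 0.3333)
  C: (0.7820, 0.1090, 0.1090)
B > A > C

Key insight: Entropy is maximized by uniform distributions and minimized by concentrated distributions.

- Uniform distributions have maximum entropy log₂(3) = 1.5850 bits
- The more "peaked" or concentrated a distribution, the lower its entropy

Entropies:
  H(A) = 1.4898 bits
  H(B) = 1.5850 bits
  H(C) = 0.9745 bits

Ranking: B > A > C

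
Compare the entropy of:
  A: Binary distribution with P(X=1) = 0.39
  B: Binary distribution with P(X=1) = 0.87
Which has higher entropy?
A

For binary distributions, entropy is maximized at p=0.5 and decreases as p moves toward 0 or 1.

H(A) = H(0.39) = 0.9648 bits
H(B) = H(0.87) = 0.5574 bits

Distribution A (p=0.39) is closer to uniform (p=0.5), so it has higher entropy.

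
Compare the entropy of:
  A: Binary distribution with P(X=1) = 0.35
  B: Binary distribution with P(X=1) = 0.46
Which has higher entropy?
B

For binary distributions, entropy is maximized at p=0.5 and decreases as p moves toward 0 or 1.

H(A) = H(0.35) = 0.9341 bits
H(B) = H(0.46) = 0.9954 bits

Distribution B (p=0.46) is closer to uniform (p=0.5), so it has higher entropy.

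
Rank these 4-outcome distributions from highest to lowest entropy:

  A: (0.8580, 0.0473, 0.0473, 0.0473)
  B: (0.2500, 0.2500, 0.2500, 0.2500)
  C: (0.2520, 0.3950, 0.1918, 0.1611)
B > C > A

Key insight: Entropy is maximized by uniform distributions and minimized by concentrated distributions.

- Uniform distributions have maximum entropy log₂(4) = 2.0000 bits
- The more "peaked" or concentrated a distribution, the lower its entropy

Entropies:
  H(A) = 0.8145 bits
  H(B) = 2.0000 bits
  H(C) = 1.9117 bits

Ranking: B > C > A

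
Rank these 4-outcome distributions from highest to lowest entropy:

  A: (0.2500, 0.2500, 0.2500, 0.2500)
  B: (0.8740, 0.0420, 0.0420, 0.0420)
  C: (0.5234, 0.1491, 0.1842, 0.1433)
A > C > B

Key insight: Entropy is maximized by uniform distributions and minimized by concentrated distributions.

- Uniform distributions have maximum entropy log₂(4) = 2.0000 bits
- The more "peaked" or concentrated a distribution, the lower its entropy

Entropies:
  H(A) = 2.0000 bits
  H(B) = 0.7461 bits
  H(C) = 1.7494 bits

Ranking: A > C > B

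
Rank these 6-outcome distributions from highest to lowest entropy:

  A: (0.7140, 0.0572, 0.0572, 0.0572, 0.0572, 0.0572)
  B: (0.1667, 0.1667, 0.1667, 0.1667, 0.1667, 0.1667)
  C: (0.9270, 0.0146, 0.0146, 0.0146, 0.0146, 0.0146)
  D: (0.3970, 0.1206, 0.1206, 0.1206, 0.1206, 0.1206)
B > D > A > C

Key insight: Entropy is maximized by uniform distributions and minimized by concentrated distributions.

Entropies:
  H(A) = 1.5276 bits
  H(B) = 2.5850 bits
  H(C) = 0.5465 bits
  H(D) = 2.3693 bits

Ranking: B > D > A > C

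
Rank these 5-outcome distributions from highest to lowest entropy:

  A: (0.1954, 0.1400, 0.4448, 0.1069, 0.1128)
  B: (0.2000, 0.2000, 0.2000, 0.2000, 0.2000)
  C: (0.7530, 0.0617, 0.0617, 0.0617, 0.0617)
B > A > C

Key insight: Entropy is maximized by uniform distributions and minimized by concentrated distributions.

- Uniform distributions have maximum entropy log₂(5) = 2.3219 bits
- The more "peaked" or concentrated a distribution, the lower its entropy

Entropies:
  H(A) = 2.0772 bits
  H(B) = 2.3219 bits
  H(C) = 1.3005 bits

Ranking: B > A > C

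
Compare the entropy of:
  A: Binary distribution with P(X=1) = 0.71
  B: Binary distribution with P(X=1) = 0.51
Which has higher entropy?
B

For binary distributions, entropy is maximized at p=0.5 and decreases as p moves toward 0 or 1.

H(A) = H(0.71) = 0.8687 bits
H(B) = H(0.51) = 0.9997 bits

Distribution B (p=0.51) is closer to uniform (p=0.5), so it has higher entropy.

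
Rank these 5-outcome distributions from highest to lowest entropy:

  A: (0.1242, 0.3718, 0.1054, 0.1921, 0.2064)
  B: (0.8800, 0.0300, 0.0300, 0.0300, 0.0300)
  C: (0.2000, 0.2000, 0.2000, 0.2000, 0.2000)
C > A > B

Key insight: Entropy is maximized by uniform distributions and minimized by concentrated distributions.

- Uniform distributions have maximum entropy log₂(5) = 2.3219 bits
- The more "peaked" or concentrated a distribution, the lower its entropy

Entropies:
  H(A) = 2.1738 bits
  H(B) = 0.7694 bits
  H(C) = 2.3219 bits

Ranking: C > A > B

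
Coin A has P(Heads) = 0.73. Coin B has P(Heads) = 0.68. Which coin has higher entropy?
B

For binary distributions, entropy is maximized at p=0.5 and decreases as p moves toward 0 or 1.

H(A) = H(0.73) = 0.8415 bits
H(B) = H(0.68) = 0.9044 bits

Distribution B (p=0.68) is closer to uniform (p=0.5), so it has higher entropy.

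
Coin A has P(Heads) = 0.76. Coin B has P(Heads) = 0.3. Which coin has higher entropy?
B

For binary distributions, entropy is maximized at p=0.5 and decreases as p moves toward 0 or 1.

H(A) = H(0.76) = 0.7950 bits
H(B) = H(0.3) = 0.8813 bits

Distribution B (p=0.3) is closer to uniform (p=0.5), so it has higher entropy.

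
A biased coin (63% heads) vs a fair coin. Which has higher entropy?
Fair coin

The fair coin is uniform (p=0.5), maximizing binary entropy at 1 bit. The biased coin has H(0.63) ≈ 0.951 bits — its outcome is more predictable, so its entropy is lower.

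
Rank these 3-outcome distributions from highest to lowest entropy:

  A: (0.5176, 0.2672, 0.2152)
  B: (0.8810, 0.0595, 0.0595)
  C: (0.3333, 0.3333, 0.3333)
C > A > B

Key insight: Entropy is maximized by uniform distributions and minimized by concentrated distributions.

- Uniform distributions have maximum entropy log₂(3) = 1.5850 bits
- The more "peaked" or concentrated a distribution, the lower its entropy

Entropies:
  H(A) = 1.4774 bits
  H(B) = 0.6455 bits
  H(C) = 1.5850 bits

Ranking: C > A > B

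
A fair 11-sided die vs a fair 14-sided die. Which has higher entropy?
14-sided die

Both are uniform distributions; for uniform over n outcomes, H = log₂(n). H(11-sided) = log₂(11) = 3.459 bits and H(14-sided) = log₂(14) = 3.807 bits. More outcomes in a uniform distribution means higher entropy.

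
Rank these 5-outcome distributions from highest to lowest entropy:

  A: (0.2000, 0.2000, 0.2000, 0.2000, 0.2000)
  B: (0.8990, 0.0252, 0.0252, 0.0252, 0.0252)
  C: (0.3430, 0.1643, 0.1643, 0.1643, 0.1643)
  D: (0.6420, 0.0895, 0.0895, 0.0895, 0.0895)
A > C > D > B

Key insight: Entropy is maximized by uniform distributions and minimized by concentrated distributions.

Entropies:
  H(A) = 2.3219 bits
  H(B) = 0.6742 bits
  H(C) = 2.2417 bits
  H(D) = 1.6570 bits

Ranking: A > C > D > B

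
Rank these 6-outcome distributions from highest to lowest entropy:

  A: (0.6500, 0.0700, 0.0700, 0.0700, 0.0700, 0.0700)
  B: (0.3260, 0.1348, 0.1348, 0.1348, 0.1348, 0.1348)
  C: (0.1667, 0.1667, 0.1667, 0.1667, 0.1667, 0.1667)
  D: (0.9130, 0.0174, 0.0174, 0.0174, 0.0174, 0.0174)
C > B > A > D

Key insight: Entropy is maximized by uniform distributions and minimized by concentrated distributions.

Entropies:
  H(A) = 1.7467 bits
  H(B) = 2.4758 bits
  H(C) = 2.5850 bits
  H(D) = 0.6284 bits

Ranking: C > B > A > D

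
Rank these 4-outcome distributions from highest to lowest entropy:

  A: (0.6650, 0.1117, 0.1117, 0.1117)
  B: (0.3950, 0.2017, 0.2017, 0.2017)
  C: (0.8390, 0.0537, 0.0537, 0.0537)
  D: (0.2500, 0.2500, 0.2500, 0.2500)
D > B > A > C

Key insight: Entropy is maximized by uniform distributions and minimized by concentrated distributions.

Entropies:
  H(A) = 1.4509 bits
  H(B) = 1.9269 bits
  H(C) = 0.8919 bits
  H(D) = 2.0000 bits

Ranking: D > B > A > C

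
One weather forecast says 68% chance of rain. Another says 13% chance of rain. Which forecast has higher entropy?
68% forecast

Treat each forecast as a Bernoulli distribution. Binary entropy is maximized at p=0.5 and falls off symmetrically toward 0 or 1. The 68% forecast is closer to 50%, so it is more uncertain. H(68%) ≈ 0.904 bits, H(13%) ≈ 0.557 bits.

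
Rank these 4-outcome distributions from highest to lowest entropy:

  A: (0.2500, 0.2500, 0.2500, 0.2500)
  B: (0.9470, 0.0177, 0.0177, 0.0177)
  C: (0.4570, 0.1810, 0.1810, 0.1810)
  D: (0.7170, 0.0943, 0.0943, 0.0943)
A > C > D > B

Key insight: Entropy is maximized by uniform distributions and minimized by concentrated distributions.

Entropies:
  H(A) = 2.0000 bits
  H(B) = 0.3830 bits
  H(C) = 1.8553 bits
  H(D) = 1.3081 bits

Ranking: A > C > D > B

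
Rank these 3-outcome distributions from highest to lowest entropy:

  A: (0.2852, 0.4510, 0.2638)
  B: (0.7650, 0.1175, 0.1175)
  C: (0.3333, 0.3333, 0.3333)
C > A > B

Key insight: Entropy is maximized by uniform distributions and minimized by concentrated distributions.

- Uniform distributions have maximum entropy log₂(3) = 1.5850 bits
- The more "peaked" or concentrated a distribution, the lower its entropy

Entropies:
  H(A) = 1.5415 bits
  H(B) = 1.0216 bits
  H(C) = 1.5850 bits

Ranking: C > A > B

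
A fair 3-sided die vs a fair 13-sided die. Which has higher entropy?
13-sided die

Both are uniform distributions; for uniform over n outcomes, H = log₂(n). H(3-sided) = log₂(3) = 1.585 bits and H(13-sided) = log₂(13) = 3.700 bits. More outcomes in a uniform distribution means higher entropy.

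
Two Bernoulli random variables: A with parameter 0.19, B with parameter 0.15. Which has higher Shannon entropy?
A

For binary distributions, entropy is maximized at p=0.5 and decreases as p moves toward 0 or 1.

H(A) = H(0.19) = 0.7015 bits
H(B) = H(0.15) = 0.6098 bits

Distribution A (p=0.19) is closer to uniform (p=0.5), so it has higher entropy.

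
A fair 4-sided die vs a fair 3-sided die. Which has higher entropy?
4-sided die

Both are uniform distributions; for uniform over n outcomes, H = log₂(n). H(4-sided) = log₂(4) = 2.000 bits and H(3-sided) = log₂(3) = 1.585 bits. More outcomes in a uniform distribution means higher entropy.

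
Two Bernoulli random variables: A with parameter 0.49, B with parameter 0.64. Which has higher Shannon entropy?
A

For binary distributions, entropy is maximized at p=0.5 and decreases as p moves toward 0 or 1.

H(A) = H(0.49) = 0.9997 bits
H(B) = H(0.64) = 0.9427 bits

Distribution A (p=0.49) is closer to uniform (p=0.5), so it has higher entropy.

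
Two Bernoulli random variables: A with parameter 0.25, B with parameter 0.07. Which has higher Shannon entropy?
A

For binary distributions, entropy is maximized at p=0.5 and decreases as p moves toward 0 or 1.

H(A) = H(0.25) = 0.8113 bits
H(B) = H(0.07) = 0.3659 bits

Distribution A (p=0.25) is closer to uniform (p=0.5), so it has higher entropy.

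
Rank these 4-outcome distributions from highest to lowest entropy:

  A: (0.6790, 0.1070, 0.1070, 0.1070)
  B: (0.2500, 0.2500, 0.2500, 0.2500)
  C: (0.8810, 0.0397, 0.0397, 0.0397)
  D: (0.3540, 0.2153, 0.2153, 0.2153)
B > D > A > C

Key insight: Entropy is maximized by uniform distributions and minimized by concentrated distributions.

Entropies:
  H(A) = 1.4142 bits
  H(B) = 2.0000 bits
  H(C) = 0.7151 bits
  H(D) = 1.9615 bits

Ranking: B > D > A > C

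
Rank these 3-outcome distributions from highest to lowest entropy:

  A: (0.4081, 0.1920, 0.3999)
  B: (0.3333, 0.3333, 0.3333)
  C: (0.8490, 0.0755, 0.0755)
B > A > C

Key insight: Entropy is maximized by uniform distributions and minimized by concentrated distributions.

- Uniform distributions have maximum entropy log₂(3) = 1.5850 bits
- The more "peaked" or concentrated a distribution, the lower its entropy

Entropies:
  H(A) = 1.5135 bits
  H(B) = 1.5850 bits
  H(C) = 0.7633 bits

Ranking: B > A > C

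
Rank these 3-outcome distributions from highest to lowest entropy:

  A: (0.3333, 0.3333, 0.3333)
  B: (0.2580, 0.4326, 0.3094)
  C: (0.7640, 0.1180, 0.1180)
A > B > C

Key insight: Entropy is maximized by uniform distributions and minimized by concentrated distributions.

- Uniform distributions have maximum entropy log₂(3) = 1.5850 bits
- The more "peaked" or concentrated a distribution, the lower its entropy

Entropies:
  H(A) = 1.5850 bits
  H(B) = 1.5509 bits
  H(C) = 1.0243 bits

Ranking: A > B > C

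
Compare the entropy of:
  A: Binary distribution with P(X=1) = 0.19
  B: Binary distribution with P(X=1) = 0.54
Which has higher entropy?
B

For binary distributions, entropy is maximized at p=0.5 and decreases as p moves toward 0 or 1.

H(A) = H(0.19) = 0.7015 bits
H(B) = H(0.54) = 0.9954 bits

Distribution B (p=0.54) is closer to uniform (p=0.5), so it has higher entropy.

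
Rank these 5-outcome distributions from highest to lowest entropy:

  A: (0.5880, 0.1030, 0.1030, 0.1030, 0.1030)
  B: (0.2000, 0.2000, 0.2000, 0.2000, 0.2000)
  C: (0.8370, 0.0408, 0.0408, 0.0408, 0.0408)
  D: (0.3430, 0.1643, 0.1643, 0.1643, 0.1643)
B > D > A > C

Key insight: Entropy is maximized by uniform distributions and minimized by concentrated distributions.

Entropies:
  H(A) = 1.8015 bits
  H(B) = 2.3219 bits
  H(C) = 0.9674 bits
  H(D) = 2.2417 bits

Ranking: B > D > A > C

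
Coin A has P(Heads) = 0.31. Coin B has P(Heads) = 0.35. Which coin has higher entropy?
B

For binary distributions, entropy is maximized at p=0.5 and decreases as p moves toward 0 or 1.

H(A) = H(0.31) = 0.8932 bits
H(B) = H(0.35) = 0.9341 bits

Distribution B (p=0.35) is closer to uniform (p=0.5), so it has higher entropy.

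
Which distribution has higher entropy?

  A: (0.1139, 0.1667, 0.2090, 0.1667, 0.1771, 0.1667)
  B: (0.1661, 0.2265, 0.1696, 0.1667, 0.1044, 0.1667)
A

Both distributions are close to uniform, making this a harder comparison.

H(A) = 2.5638 bits
H(B) = 2.5516 bits

The distribution closer to uniform has higher entropy.
Answer: A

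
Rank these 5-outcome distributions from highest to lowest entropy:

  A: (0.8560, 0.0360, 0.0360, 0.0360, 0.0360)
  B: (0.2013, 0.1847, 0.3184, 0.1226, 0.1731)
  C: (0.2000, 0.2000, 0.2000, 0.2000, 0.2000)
C > B > A

Key insight: Entropy is maximized by uniform distributions and minimized by concentrated distributions.

- Uniform distributions have maximum entropy log₂(5) = 2.3219 bits
- The more "peaked" or concentrated a distribution, the lower its entropy

Entropies:
  H(A) = 0.8826 bits
  H(B) = 2.2505 bits
  H(C) = 2.3219 bits

Ranking: C > B > A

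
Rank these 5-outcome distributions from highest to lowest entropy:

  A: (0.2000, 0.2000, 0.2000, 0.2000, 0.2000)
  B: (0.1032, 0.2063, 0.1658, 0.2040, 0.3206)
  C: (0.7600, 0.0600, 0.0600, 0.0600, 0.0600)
A > B > C

Key insight: Entropy is maximized by uniform distributions and minimized by concentrated distributions.

- Uniform distributions have maximum entropy log₂(5) = 2.3219 bits
- The more "peaked" or concentrated a distribution, the lower its entropy

Entropies:
  H(A) = 2.3219 bits
  H(B) = 2.2318 bits
  H(C) = 1.2750 bits

Ranking: A > B > C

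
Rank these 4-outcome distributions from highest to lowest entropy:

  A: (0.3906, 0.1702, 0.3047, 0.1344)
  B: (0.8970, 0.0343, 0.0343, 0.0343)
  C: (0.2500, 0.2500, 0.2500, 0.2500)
C > A > B

Key insight: Entropy is maximized by uniform distributions and minimized by concentrated distributions.

- Uniform distributions have maximum entropy log₂(4) = 2.0000 bits
- The more "peaked" or concentrated a distribution, the lower its entropy

Entropies:
  H(A) = 1.8762 bits
  H(B) = 0.6417 bits
  H(C) = 2.0000 bits

Ranking: C > A > B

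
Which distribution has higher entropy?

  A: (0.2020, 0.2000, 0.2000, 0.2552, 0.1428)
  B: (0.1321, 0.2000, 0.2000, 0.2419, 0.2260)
A

Both distributions are close to uniform, making this a harder comparison.

H(A) = 2.2987 bits
H(B) = 2.2947 bits

The distribution closer to uniform has higher entropy.
Answer: A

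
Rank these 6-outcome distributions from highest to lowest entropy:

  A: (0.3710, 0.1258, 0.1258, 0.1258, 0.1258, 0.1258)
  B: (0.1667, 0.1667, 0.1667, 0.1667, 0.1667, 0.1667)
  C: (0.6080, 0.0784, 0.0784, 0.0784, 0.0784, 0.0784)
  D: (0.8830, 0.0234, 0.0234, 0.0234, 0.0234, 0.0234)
B > A > C > D

Key insight: Entropy is maximized by uniform distributions and minimized by concentrated distributions.

Entropies:
  H(A) = 2.4119 bits
  H(B) = 2.5850 bits
  H(C) = 1.8763 bits
  H(D) = 0.7923 bits

Ranking: B > A > C > D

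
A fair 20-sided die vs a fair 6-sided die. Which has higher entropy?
20-sided die

Both are uniform distributions; for uniform over n outcomes, H = log₂(n). H(20-sided) = log₂(20) = 4.322 bits and H(6-sided) = log₂(6) = 2.585 bits. More outcomes in a uniform distribution means higher entropy.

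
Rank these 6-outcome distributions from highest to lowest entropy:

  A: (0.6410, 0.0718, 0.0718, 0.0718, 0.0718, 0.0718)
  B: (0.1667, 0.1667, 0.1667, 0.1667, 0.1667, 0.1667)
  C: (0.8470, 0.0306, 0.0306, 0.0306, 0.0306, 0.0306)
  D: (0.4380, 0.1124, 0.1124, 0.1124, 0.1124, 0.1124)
B > D > A > C

Key insight: Entropy is maximized by uniform distributions and minimized by concentrated distributions.

Entropies:
  H(A) = 1.7754 bits
  H(B) = 2.5850 bits
  H(C) = 0.9726 bits
  H(D) = 2.2938 bits

Ranking: B > D > A > C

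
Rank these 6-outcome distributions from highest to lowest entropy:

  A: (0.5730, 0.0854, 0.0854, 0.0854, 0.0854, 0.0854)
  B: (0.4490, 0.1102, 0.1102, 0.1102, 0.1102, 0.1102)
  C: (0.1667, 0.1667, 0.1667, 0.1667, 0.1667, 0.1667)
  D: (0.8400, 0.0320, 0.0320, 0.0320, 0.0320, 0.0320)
C > B > A > D

Key insight: Entropy is maximized by uniform distributions and minimized by concentrated distributions.

Entropies:
  H(A) = 1.9760 bits
  H(B) = 2.2719 bits
  H(C) = 2.5850 bits
  H(D) = 1.0058 bits

Ranking: C > B > A > D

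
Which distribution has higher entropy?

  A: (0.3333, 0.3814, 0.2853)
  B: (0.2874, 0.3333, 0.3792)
B

Both distributions are close to uniform, making this a harder comparison.

H(A) = 1.5749 bits
H(B) = 1.5758 bits

The distribution closer to uniform has higher entropy.
Answer: B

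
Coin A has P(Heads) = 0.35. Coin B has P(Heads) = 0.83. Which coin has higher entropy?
A

For binary distributions, entropy is maximized at p=0.5 and decreases as p moves toward 0 or 1.

H(A) = H(0.35) = 0.9341 bits
H(B) = H(0.83) = 0.6577 bits

Distribution A (p=0.35) is closer to uniform (p=0.5), so it has higher entropy.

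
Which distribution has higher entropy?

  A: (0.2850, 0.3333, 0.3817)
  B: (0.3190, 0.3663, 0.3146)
B

Both distributions are close to uniform, making this a harder comparison.

H(A) = 1.5748 bits
H(B) = 1.5815 bits

The distribution closer to uniform has higher entropy.
Answer: B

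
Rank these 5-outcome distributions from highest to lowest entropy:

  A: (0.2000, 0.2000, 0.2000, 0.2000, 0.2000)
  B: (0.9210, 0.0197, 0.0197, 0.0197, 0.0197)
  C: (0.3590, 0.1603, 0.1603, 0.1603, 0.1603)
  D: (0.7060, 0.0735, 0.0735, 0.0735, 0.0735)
A > C > D > B

Key insight: Entropy is maximized by uniform distributions and minimized by concentrated distributions.

Entropies:
  H(A) = 2.3219 bits
  H(B) = 0.5566 bits
  H(C) = 2.2238 bits
  H(D) = 1.4618 bits

Ranking: A > C > D > B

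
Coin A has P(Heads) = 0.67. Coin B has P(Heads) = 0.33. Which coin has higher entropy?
Equal

For binary distributions, entropy is maximized at p=0.5 and decreases as p moves toward 0 or 1.

H(A) = H(0.67) = 0.9149 bits
H(B) = H(0.33) = 0.9149 bits

Both distributions are equally far from uniform (|0.67-0.5| = |0.33-0.5|), so they have the same entropy.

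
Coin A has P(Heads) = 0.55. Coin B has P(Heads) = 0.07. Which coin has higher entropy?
A

For binary distributions, entropy is maximized at p=0.5 and decreases as p moves toward 0 or 1.

H(A) = H(0.55) = 0.9928 bits
H(B) = H(0.07) = 0.3659 bits

Distribution A (p=0.55) is closer to uniform (p=0.5), so it has higher entropy.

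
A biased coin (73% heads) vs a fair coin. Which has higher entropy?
Fair coin

The fair coin is uniform (p=0.5), maximizing binary entropy at 1 bit. The biased coin has H(0.73) ≈ 0.841 bits — its outcome is more predictable, so its entropy is lower.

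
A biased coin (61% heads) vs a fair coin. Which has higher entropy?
Fair coin

The fair coin is uniform (p=0.5), maximizing binary entropy at 1 bit. The biased coin has H(0.61) ≈ 0.965 bits — its outcome is more predictable, so its entropy is lower.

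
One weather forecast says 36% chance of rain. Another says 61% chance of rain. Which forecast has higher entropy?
61% forecast

Treat each forecast as a Bernoulli distribution. Binary entropy is maximized at p=0.5 and falls off symmetrically toward 0 or 1. The 61% forecast is closer to 50%, so it is more uncertain. H(36%) ≈ 0.943 bits, H(61%) ≈ 0.965 bits.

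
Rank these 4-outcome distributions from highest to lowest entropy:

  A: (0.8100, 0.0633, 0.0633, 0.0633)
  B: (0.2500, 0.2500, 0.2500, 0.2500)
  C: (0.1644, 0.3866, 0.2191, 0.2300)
B > C > A

Key insight: Entropy is maximized by uniform distributions and minimized by concentrated distributions.

- Uniform distributions have maximum entropy log₂(4) = 2.0000 bits
- The more "peaked" or concentrated a distribution, the lower its entropy

Entropies:
  H(A) = 1.0026 bits
  H(B) = 2.0000 bits
  H(C) = 1.9258 bits

Ranking: B > C > A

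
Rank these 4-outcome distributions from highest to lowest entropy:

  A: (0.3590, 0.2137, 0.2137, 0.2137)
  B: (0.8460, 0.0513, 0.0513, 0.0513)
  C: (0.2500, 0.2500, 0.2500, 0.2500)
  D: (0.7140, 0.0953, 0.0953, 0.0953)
C > A > D > B

Key insight: Entropy is maximized by uniform distributions and minimized by concentrated distributions.

Entropies:
  H(A) = 1.9578 bits
  H(B) = 0.8638 bits
  H(C) = 2.0000 bits
  H(D) = 1.3168 bits

Ranking: C > A > D > B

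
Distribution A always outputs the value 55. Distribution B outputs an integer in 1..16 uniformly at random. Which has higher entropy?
B

A is deterministic, so H(A) = 0. B is uniform over 16 outcomes, so H(B) = log₂(16) = 4.000 bits. Any distribution with genuine randomness has higher entropy than a deterministic one.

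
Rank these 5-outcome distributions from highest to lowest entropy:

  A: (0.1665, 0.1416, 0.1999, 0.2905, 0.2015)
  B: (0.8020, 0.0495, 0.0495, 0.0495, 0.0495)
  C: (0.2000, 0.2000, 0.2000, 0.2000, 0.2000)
C > A > B

Key insight: Entropy is maximized by uniform distributions and minimized by concentrated distributions.

- Uniform distributions have maximum entropy log₂(5) = 2.3219 bits
- The more "peaked" or concentrated a distribution, the lower its entropy

Entropies:
  H(A) = 2.2780 bits
  H(B) = 1.1139 bits
  H(C) = 2.3219 bits

Ranking: C > A > B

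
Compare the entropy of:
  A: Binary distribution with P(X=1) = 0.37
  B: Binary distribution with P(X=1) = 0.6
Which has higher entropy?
B

For binary distributions, entropy is maximized at p=0.5 and decreases as p moves toward 0 or 1.

H(A) = H(0.37) = 0.9507 bits
H(B) = H(0.6) = 0.9710 bits

Distribution B (p=0.6) is closer to uniform (p=0.5), so it has higher entropy.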